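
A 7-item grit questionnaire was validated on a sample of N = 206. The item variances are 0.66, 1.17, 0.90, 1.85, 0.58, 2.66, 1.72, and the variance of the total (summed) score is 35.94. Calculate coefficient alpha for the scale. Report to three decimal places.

coefficient alpha = 0.857

ΣVar(i) = 0.66 + 1.17 + 0.90 + 1.85 + 0.58 + 2.66 + 1.72 = 9.54
α = (k/(k−1))·(1 − ΣVar(i)/σ²_total) = (7/6)·(1 − 9.54/35.94) = 0.857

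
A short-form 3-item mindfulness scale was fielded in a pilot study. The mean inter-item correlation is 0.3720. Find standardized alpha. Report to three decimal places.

Standardized α = k·r̄ / (1 + (k−1)·r̄) = 3 × 0.3720 / (1 + 2 × 0.3720)
  = 1.1160 / 1.7440 = 0.640

standardized alpha = 0.640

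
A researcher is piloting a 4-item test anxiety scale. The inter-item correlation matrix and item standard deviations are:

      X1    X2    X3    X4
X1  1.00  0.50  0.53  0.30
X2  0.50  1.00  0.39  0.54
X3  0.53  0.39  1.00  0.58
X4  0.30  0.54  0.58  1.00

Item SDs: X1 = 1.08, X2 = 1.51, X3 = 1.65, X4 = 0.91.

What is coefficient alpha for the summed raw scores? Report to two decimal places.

Σσ²ᵢ = 1.08² + 1.51² + 1.65² + 0.91² = 6.9971
Covariances σ_ij = r_ij · s_i · s_j:
  σ(X1,X2) = 0.50 × 1.08 × 1.51 = 0.8154
  σ(X1,X3) = 0.53 × 1.08 × 1.65 = 0.9445
  σ(X1,X4) = 0.30 × 1.08 × 0.91 = 0.2948
  σ(X2,X3) = 0.39 × 1.51 × 1.65 = 0.9717
  σ(X2,X4) = 0.54 × 1.51 × 0.91 = 0.7420
  σ(X3,X4) = 0.58 × 1.65 × 0.91 = 0.8709
σ²_T = Σσ²ᵢ + 2·Σσ_ij = 6.9971 + 2 × 4.6393 = 16.2757
α = (4/3)·(1 − 6.9971/16.2757) = 0.76

coefficient alpha = 0.76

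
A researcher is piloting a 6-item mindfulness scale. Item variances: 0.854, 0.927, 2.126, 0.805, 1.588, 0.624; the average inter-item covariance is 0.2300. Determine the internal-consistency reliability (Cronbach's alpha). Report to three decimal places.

Cronbach's alpha = 0.599

ΣVar(i) = 0.854 + 0.927 + 2.126 + 0.805 + 1.588 + 0.624 = 6.924
Sum of the 15 distinct covariances = 15 × 0.2300 = 3.4500
Var(T) = ΣVar(i) + 2·Σcov = 6.924 + 2 × 3.4500 = 13.8240
α = (6/5)·(1 − 6.924/13.8240) = 0.599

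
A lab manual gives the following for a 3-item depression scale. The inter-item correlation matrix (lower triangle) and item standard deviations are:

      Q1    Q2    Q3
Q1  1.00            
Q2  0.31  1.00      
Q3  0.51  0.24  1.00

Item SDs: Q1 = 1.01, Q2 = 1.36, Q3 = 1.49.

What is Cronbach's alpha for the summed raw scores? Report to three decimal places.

α = 0.596

Σσ²ᵢ = 1.01² + 1.36² + 1.49² = 5.0898
Covariances σ_ij = r_ij · s_i · s_j:
  σ(Q1,Q2) = 0.31 × 1.01 × 1.36 = 0.4258
  σ(Q1,Q3) = 0.51 × 1.01 × 1.49 = 0.7675
  σ(Q2,Q3) = 0.24 × 1.36 × 1.49 = 0.4863
σ²_T = Σσ²ᵢ + 2·Σσ_ij = 5.0898 + 2 × 1.6796 = 8.4490
α = (3/2)·(1 − 5.0898/8.4490) = 0.596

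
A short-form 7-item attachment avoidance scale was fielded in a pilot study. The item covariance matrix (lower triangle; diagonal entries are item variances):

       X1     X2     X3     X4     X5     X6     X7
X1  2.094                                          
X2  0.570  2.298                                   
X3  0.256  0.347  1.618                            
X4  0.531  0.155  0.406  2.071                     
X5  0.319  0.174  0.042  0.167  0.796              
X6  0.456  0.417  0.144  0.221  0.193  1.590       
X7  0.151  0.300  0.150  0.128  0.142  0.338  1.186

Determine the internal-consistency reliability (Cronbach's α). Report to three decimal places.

α = 0.572

Σσ²ᵢ = 2.094 + 2.298 + 1.618 + 2.071 + 0.796 + 1.590 + 1.186 = 11.653
Σ_{i<j} σ_ij = 5.607
Var(T) = 11.653 + 2 × 5.607 = 22.867
α = (k/(k−1))·(1 − Σσ²ᵢ/Var(T)) = (7/6)·(1 − 11.653/22.867) = 0.572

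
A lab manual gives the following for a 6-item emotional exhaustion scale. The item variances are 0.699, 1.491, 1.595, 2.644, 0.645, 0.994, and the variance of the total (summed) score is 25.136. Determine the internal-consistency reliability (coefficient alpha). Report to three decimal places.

sum of item variances = 0.699 + 1.491 + 1.595 + 2.644 + 0.645 + 0.994 = 8.068
α = (k/(k−1))·(1 − sum of item variances/Var(T)) = (6/5)·(1 − 8.068/25.136) = 0.815

coefficient alpha = 0.815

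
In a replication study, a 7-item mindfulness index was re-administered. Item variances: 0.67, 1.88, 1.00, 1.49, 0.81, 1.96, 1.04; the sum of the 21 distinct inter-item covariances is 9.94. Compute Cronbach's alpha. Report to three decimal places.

Cronbach's alpha = 0.807

ΣVar(i) = 0.67 + 1.88 + 1.00 + 1.49 + 0.81 + 1.96 + 1.04 = 8.85
Sum of distinct covariances = 9.94
σ²_total = ΣVar(i) + 2·Σcov = 8.85 + 2 × 9.94 = 28.73
α = (7/6)·(1 − 8.85/28.73) = 0.807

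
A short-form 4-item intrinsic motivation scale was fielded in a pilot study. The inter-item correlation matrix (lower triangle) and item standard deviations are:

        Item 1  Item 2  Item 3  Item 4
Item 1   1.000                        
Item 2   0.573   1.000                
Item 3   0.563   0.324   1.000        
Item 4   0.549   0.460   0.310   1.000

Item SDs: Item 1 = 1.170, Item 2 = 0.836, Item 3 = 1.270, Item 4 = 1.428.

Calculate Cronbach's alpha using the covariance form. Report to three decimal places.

Σσ²ᵢ = 1.170² + 0.836² + 1.270² + 1.428² = 5.7199
Covariances σ_ij = r_ij · s_i · s_j:
  σ(Item 1,Item 2) = 0.573 × 1.170 × 0.836 = 0.5605
  σ(Item 1,Item 3) = 0.563 × 1.170 × 1.270 = 0.8366
  σ(Item 1,Item 4) = 0.549 × 1.170 × 1.428 = 0.9172
  σ(Item 2,Item 3) = 0.324 × 0.836 × 1.270 = 0.3440
  σ(Item 2,Item 4) = 0.460 × 0.836 × 1.428 = 0.5492
  σ(Item 3,Item 4) = 0.310 × 1.270 × 1.428 = 0.5622
σ²_T = Σσ²ᵢ + 2·Σσ_ij = 5.7199 + 2 × 3.7697 = 13.2593
α = (4/3)·(1 − 5.7199/13.2593) = 0.758

α = 0.758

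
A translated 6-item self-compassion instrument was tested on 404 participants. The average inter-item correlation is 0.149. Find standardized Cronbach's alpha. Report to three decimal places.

Standardized α = k·r̄ / (1 + (k−1)·r̄) = 6 × 0.149 / (1 + 5 × 0.149)
  = 0.8940 / 1.7450 = 0.512

standardized Cronbach's alpha = 0.512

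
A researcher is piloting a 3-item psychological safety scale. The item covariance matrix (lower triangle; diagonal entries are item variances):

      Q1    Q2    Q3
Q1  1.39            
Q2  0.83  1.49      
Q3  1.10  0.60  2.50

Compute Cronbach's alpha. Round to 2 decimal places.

α = 0.73

sum of item variances = 1.39 + 1.49 + 2.50 = 5.38
Sum of off-diagonal covariances = 2.53
σ²_total = 5.38 + 2 × 2.53 = 10.44
α = (k/(k−1))·(1 − sum of item variances/σ²_total) = (3/2)·(1 − 5.38/10.44) = 0.73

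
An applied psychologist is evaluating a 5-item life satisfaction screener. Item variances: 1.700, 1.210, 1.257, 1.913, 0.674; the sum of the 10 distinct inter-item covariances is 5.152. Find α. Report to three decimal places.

α = 0.755

Σσ²ᵢ = 1.700 + 1.210 + 1.257 + 1.913 + 0.674 = 6.754
Sum of distinct covariances = 5.152
σ²_total = Σσ²ᵢ + 2·Σcov = 6.754 + 2 × 5.152 = 17.058
α = (5/4)·(1 − 6.754/17.058) = 0.755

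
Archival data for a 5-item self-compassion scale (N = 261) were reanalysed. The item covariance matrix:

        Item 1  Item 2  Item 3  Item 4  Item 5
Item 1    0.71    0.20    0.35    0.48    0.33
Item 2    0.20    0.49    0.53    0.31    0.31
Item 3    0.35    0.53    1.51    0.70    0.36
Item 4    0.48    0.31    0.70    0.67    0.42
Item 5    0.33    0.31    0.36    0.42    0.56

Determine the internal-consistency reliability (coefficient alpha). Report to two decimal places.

coefficient alpha = 0.84

sum of item variances = 0.71 + 0.49 + 1.51 + 0.67 + 0.56 = 3.94
Σ_{i<j} σ_ij = 3.99
total variance = 3.94 + 2 × 3.99 = 11.92
α = (k/(k−1))·(1 − sum of item variances/total variance) = (5/4)·(1 − 3.94/11.92) = 0.84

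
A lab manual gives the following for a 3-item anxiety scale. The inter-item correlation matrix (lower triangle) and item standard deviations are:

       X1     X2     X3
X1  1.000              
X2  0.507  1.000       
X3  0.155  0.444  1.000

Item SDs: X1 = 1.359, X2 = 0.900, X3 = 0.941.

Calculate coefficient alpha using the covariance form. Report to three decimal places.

Σσ²ᵢ = 1.359² + 0.900² + 0.941² = 3.5424
Covariances σ_ij = r_ij · s_i · s_j:
  σ(X1,X2) = 0.507 × 1.359 × 0.900 = 0.6201
  σ(X1,X3) = 0.155 × 1.359 × 0.941 = 0.1982
  σ(X2,X3) = 0.444 × 0.900 × 0.941 = 0.3760
σ²_T = Σσ²ᵢ + 2·Σσ_ij = 3.5424 + 2 × 1.1943 = 5.9310
α = (3/2)·(1 − 3.5424/5.9310) = 0.604

α = 0.604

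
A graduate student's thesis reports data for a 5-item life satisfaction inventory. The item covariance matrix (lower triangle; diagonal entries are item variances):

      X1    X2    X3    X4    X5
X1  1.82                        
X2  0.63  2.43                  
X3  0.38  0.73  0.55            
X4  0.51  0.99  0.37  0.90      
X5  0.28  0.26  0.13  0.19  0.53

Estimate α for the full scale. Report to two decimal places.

ΣVar(i) = 1.82 + 2.43 + 0.55 + 0.90 + 0.53 = 6.23
Sum of off-diagonal covariances = 4.47
σ²_total = 6.23 + 2 × 4.47 = 15.17
α = (k/(k−1))·(1 − ΣVar(i)/σ²_total) = (5/4)·(1 − 6.23/15.17) = 0.74

α = 0.74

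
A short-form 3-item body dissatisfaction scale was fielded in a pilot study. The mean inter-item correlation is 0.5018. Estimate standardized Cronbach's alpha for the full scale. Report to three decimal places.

α = 0.751

Standardized α = k·r̄ / (1 + (k−1)·r̄) = 3 × 0.5018 / (1 + 2 × 0.5018)
  = 1.5054 / 2.0036 = 0.751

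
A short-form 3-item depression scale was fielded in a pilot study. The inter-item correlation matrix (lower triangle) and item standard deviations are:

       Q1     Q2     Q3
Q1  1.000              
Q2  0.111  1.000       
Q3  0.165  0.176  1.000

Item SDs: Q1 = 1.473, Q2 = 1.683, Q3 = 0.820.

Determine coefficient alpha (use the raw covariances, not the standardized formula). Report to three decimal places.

Σσ²ᵢ = 1.473² + 1.683² + 0.820² = 5.6746
Covariances σ_ij = r_ij · s_i · s_j:
  σ(Q1,Q2) = 0.111 × 1.473 × 1.683 = 0.2752
  σ(Q1,Q3) = 0.165 × 1.473 × 0.820 = 0.1993
  σ(Q2,Q3) = 0.176 × 1.683 × 0.820 = 0.2429
σ²_T = Σσ²ᵢ + 2·Σσ_ij = 5.6746 + 2 × 0.7174 = 7.1094
α = (3/2)·(1 − 5.6746/7.1094) = 0.303

coefficient alpha = 0.303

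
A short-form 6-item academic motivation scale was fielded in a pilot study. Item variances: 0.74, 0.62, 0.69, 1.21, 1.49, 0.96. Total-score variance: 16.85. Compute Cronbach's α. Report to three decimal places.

ΣVar(i) = 0.74 + 0.62 + 0.69 + 1.21 + 1.49 + 0.96 = 5.71
α = (k/(k−1))·(1 − ΣVar(i)/Var(T)) = (6/5)·(1 − 5.71/16.85) = 0.793

Cronbach's α = 0.793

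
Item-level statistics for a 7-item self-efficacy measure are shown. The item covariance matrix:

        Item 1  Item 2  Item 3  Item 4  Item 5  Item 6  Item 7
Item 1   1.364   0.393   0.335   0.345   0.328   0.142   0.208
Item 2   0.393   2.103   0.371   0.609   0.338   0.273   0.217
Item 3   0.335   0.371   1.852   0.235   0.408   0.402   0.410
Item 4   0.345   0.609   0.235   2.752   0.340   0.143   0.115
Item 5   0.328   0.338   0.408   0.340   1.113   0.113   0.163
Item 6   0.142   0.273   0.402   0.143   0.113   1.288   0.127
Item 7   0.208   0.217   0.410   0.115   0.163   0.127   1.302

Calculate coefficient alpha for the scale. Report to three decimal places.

ΣVar(i) = 1.364 + 2.103 + 1.852 + 2.752 + 1.113 + 1.288 + 1.302 = 11.774
Sum of the distinct covariances = 6.015
σ²_total = 11.774 + 2 × 6.015 = 23.804
α = (k/(k−1))·(1 − ΣVar(i)/σ²_total) = (7/6)·(1 − 11.774/23.804) = 0.590

coefficient alpha = 0.590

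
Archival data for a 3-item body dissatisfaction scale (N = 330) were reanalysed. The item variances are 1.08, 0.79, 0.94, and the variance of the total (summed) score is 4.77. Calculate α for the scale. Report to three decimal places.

Σσᵢ² = 1.08 + 0.79 + 0.94 = 2.81
α = (k/(k−1))·(1 − Σσᵢ²/σ²_T) = (3/2)·(1 − 2.81/4.77) = 0.616

α = 0.616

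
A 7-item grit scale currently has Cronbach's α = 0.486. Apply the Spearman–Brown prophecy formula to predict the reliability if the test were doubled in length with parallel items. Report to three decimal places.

Length factor m = 2
α' = m·α / (1 + (m−1)·α)
   = 2 × 0.486 / (1 + (2 − 1) × 0.486)
   = 0.9720 / 1.4860 = 0.654

predicted reliability = 0.654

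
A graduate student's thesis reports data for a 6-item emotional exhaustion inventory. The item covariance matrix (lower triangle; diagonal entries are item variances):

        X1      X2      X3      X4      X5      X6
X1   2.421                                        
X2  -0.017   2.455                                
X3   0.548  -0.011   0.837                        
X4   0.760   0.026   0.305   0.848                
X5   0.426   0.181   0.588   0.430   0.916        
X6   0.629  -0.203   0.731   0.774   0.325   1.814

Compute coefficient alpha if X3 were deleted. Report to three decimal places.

α = 0.551

Remaining items: X1, X2, X4, X5, X6 (k = 5).
Σσᵢ² = 2.421 + 2.455 + 0.848 + 0.916 + 1.814 = 8.454
Var(T) = 8.454 + 2 × 3.331 = 15.116
α (item deleted) = (5/4)·(1 − 8.454/15.116) = 0.551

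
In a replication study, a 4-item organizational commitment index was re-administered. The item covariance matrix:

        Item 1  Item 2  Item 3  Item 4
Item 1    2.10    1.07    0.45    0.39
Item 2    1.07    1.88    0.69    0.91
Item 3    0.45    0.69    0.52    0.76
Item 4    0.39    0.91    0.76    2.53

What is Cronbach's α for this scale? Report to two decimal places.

Cronbach's α = 0.73

Σσ²ᵢ = 2.10 + 1.88 + 0.52 + 2.53 = 7.03
Sum of off-diagonal covariances = 4.27
total variance = 7.03 + 2 × 4.27 = 15.57
α = (k/(k−1))·(1 − Σσ²ᵢ/total variance) = (4/3)·(1 − 7.03/15.57) = 0.73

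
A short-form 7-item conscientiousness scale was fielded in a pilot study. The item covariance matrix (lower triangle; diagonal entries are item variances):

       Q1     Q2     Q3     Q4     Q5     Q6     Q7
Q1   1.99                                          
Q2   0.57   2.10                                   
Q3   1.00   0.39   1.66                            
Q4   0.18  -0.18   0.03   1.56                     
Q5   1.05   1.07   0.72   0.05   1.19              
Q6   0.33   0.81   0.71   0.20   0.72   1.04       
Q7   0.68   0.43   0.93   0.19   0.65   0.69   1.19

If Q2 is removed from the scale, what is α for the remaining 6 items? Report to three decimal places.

α = 0.784

Remaining items: Q1, Q3, Q4, Q5, Q6, Q7 (k = 6).
Σσᵢ² = 1.99 + 1.66 + 1.56 + 1.19 + 1.04 + 1.19 = 8.63
σ²_total = 8.63 + 2 × 8.13 = 24.89
α (item deleted) = (6/5)·(1 − 8.63/24.89) = 0.784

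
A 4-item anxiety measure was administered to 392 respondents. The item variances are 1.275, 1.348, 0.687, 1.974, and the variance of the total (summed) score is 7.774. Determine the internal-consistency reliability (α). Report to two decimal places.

Σσ²ᵢ = 1.275 + 1.348 + 0.687 + 1.974 = 5.284
α = (k/(k−1))·(1 − Σσ²ᵢ/σ²_total) = (4/3)·(1 − 5.284/7.774) = 0.43

α = 0.43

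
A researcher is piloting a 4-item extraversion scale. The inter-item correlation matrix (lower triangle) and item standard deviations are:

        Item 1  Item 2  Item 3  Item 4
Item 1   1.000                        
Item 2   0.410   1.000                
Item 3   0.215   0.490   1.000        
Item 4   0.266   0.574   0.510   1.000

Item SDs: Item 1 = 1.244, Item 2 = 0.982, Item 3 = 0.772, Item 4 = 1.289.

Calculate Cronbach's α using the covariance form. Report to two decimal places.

Σσ²ᵢ = 1.244² + 0.982² + 0.772² + 1.289² = 4.7694
Covariances σ_ij = r_ij · s_i · s_j:
  σ(Item 1,Item 2) = 0.410 × 1.244 × 0.982 = 0.5009
  σ(Item 1,Item 3) = 0.215 × 1.244 × 0.772 = 0.2065
  σ(Item 1,Item 4) = 0.266 × 1.244 × 1.289 = 0.4265
  σ(Item 2,Item 3) = 0.490 × 0.982 × 0.772 = 0.3715
  σ(Item 2,Item 4) = 0.574 × 0.982 × 1.289 = 0.7266
  σ(Item 3,Item 4) = 0.510 × 0.772 × 1.289 = 0.5075
σ²_T = Σσ²ᵢ + 2·Σσ_ij = 4.7694 + 2 × 2.7395 = 10.2484
α = (4/3)·(1 − 4.7694/10.2484) = 0.71

Cronbach's α = 0.71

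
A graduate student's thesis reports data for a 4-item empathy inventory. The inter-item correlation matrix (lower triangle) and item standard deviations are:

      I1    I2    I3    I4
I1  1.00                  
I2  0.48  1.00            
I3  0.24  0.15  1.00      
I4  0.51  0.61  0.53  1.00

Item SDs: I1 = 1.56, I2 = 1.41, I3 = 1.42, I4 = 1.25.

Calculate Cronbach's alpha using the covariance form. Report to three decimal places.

Cronbach's alpha = 0.734

Σσ²ᵢ = 1.56² + 1.41² + 1.42² + 1.25² = 8.0006
Covariances σ_ij = r_ij · s_i · s_j:
  σ(I1,I2) = 0.48 × 1.56 × 1.41 = 1.0558
  σ(I1,I3) = 0.24 × 1.56 × 1.42 = 0.5316
  σ(I1,I4) = 0.51 × 1.56 × 1.25 = 0.9945
  σ(I2,I3) = 0.15 × 1.41 × 1.42 = 0.3003
  σ(I2,I4) = 0.61 × 1.41 × 1.25 = 1.0751
  σ(I3,I4) = 0.53 × 1.42 × 1.25 = 0.9408
σ²_T = Σσ²ᵢ + 2·Σσ_ij = 8.0006 + 2 × 4.8981 = 17.7968
α = (4/3)·(1 − 8.0006/17.7968) = 0.734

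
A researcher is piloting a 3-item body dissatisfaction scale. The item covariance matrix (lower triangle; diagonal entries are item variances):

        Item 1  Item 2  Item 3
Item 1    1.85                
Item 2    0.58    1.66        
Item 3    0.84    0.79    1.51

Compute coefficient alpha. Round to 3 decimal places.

coefficient alpha = 0.702

sum of item variances = 1.85 + 1.66 + 1.51 = 5.02
Sum of the distinct covariances = 2.21
total variance = 5.02 + 2 × 2.21 = 9.44
α = (k/(k−1))·(1 − sum of item variances/total variance) = (3/2)·(1 − 5.02/9.44) = 0.702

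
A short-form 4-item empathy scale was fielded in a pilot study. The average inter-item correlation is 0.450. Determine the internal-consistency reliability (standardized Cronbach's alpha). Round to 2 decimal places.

α = 0.77

Standardized α = k·r̄ / (1 + (k−1)·r̄) = 4 × 0.450 / (1 + 3 × 0.450)
  = 1.8000 / 2.3500 = 0.77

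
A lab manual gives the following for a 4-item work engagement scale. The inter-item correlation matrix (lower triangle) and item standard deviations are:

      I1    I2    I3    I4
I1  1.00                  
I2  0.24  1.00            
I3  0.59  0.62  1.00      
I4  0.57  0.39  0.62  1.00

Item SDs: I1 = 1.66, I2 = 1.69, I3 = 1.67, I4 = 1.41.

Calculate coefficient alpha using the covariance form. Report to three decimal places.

coefficient alpha = 0.800

Σσ²ᵢ = 1.66² + 1.69² + 1.67² + 1.41² = 10.3887
Covariances σ_ij = r_ij · s_i · s_j:
  σ(I1,I2) = 0.24 × 1.66 × 1.69 = 0.6733
  σ(I1,I3) = 0.59 × 1.66 × 1.67 = 1.6356
  σ(I1,I4) = 0.57 × 1.66 × 1.41 = 1.3341
  σ(I2,I3) = 0.62 × 1.69 × 1.67 = 1.7498
  σ(I2,I4) = 0.39 × 1.69 × 1.41 = 0.9293
  σ(I3,I4) = 0.62 × 1.67 × 1.41 = 1.4599
σ²_T = Σσ²ᵢ + 2·Σσ_ij = 10.3887 + 2 × 7.7820 = 25.9527
α = (4/3)·(1 − 10.3887/25.9527) = 0.800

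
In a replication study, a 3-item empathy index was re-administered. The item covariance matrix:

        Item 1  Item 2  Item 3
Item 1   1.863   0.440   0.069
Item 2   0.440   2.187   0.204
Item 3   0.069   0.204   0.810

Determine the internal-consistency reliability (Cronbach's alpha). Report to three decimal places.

Σσ²ᵢ = 1.863 + 2.187 + 0.810 = 4.860
Sum of off-diagonal covariances = 0.713
Var(T) = 4.860 + 2 × 0.713 = 6.286
α = (k/(k−1))·(1 − Σσ²ᵢ/Var(T)) = (3/2)·(1 − 4.860/6.286) = 0.340

Cronbach's alpha = 0.340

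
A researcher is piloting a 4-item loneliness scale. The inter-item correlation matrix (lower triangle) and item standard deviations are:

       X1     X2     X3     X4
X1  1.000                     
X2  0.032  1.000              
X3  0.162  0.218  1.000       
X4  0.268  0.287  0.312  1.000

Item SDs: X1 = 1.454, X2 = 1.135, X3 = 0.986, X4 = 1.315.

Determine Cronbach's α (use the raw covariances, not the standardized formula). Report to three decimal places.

Σσ²ᵢ = 1.454² + 1.135² + 0.986² + 1.315² = 6.1038
Covariances σ_ij = r_ij · s_i · s_j:
  σ(X1,X2) = 0.032 × 1.454 × 1.135 = 0.0528
  σ(X1,X3) = 0.162 × 1.454 × 0.986 = 0.2323
  σ(X1,X4) = 0.268 × 1.454 × 1.315 = 0.5124
  σ(X2,X3) = 0.218 × 1.135 × 0.986 = 0.2440
  σ(X2,X4) = 0.287 × 1.135 × 1.315 = 0.4284
  σ(X3,X4) = 0.312 × 0.986 × 1.315 = 0.4045
σ²_T = Σσ²ᵢ + 2·Σσ_ij = 6.1038 + 2 × 1.8744 = 9.8526
α = (4/3)·(1 − 6.1038/9.8526) = 0.507

α = 0.507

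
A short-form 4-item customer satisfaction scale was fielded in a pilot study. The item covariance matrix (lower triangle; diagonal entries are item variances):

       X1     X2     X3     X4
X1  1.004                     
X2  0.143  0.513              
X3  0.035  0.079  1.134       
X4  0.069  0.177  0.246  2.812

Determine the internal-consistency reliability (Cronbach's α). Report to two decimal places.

Σσᵢ² = 1.004 + 0.513 + 1.134 + 2.812 = 5.463
Sum of the distinct covariances = 0.749
σ²_total = 5.463 + 2 × 0.749 = 6.961
α = (k/(k−1))·(1 − Σσᵢ²/σ²_total) = (4/3)·(1 − 5.463/6.961) = 0.29

α = 0.29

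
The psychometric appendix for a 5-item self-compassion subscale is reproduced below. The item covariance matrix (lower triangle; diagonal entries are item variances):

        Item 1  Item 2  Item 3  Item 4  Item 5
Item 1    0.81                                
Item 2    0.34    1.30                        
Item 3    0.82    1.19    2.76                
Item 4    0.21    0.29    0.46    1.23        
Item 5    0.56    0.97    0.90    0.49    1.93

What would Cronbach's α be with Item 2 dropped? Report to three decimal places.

Remaining items: Item 1, Item 3, Item 4, Item 5 (k = 4).
Σσ²ᵢ = 0.81 + 2.76 + 1.23 + 1.93 = 6.73
Var(T) = 6.73 + 2 × 3.44 = 13.61
α (item deleted) = (4/3)·(1 − 6.73/13.61) = 0.674

Cronbach's α = 0.674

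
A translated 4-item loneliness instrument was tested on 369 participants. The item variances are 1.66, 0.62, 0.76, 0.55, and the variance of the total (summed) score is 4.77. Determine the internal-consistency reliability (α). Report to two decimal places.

α = 0.33

sum of item variances = 1.66 + 0.62 + 0.76 + 0.55 = 3.59
α = (k/(k−1))·(1 − sum of item variances/σ²_T) = (4/3)·(1 − 3.59/4.77) = 0.33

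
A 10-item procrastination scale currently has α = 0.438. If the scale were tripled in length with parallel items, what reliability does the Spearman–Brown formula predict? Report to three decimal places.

predicted reliability = 0.700

Length factor m = 3
α' = m·α / (1 + (m−1)·α)
   = 3 × 0.438 / (1 + (3 − 1) × 0.438)
   = 1.3140 / 1.8760 = 0.700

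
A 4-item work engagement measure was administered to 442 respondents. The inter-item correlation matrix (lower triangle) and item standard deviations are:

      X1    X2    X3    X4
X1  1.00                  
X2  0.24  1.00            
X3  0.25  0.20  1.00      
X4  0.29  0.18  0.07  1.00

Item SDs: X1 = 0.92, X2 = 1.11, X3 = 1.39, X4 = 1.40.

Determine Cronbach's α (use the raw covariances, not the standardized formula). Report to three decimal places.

α = 0.477

Σσ²ᵢ = 0.92² + 1.11² + 1.39² + 1.40² = 5.9706
Covariances σ_ij = r_ij · s_i · s_j:
  σ(X1,X2) = 0.24 × 0.92 × 1.11 = 0.2451
  σ(X1,X3) = 0.25 × 0.92 × 1.39 = 0.3197
  σ(X1,X4) = 0.29 × 0.92 × 1.40 = 0.3735
  σ(X2,X3) = 0.20 × 1.11 × 1.39 = 0.3086
  σ(X2,X4) = 0.18 × 1.11 × 1.40 = 0.2797
  σ(X3,X4) = 0.07 × 1.39 × 1.40 = 0.1362
σ²_T = Σσ²ᵢ + 2·Σσ_ij = 5.9706 + 2 × 1.6628 = 9.2962
α = (4/3)·(1 − 5.9706/9.2962) = 0.477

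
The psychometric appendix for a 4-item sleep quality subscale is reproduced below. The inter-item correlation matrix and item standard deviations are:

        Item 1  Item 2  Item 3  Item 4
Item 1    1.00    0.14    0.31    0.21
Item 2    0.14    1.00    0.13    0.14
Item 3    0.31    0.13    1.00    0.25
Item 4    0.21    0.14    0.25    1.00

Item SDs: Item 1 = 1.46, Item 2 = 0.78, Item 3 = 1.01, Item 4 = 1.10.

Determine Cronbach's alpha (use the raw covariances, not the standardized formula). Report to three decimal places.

α = 0.492

Σσ²ᵢ = 1.46² + 0.78² + 1.01² + 1.10² = 4.9701
Covariances σ_ij = r_ij · s_i · s_j:
  σ(Item 1,Item 2) = 0.14 × 1.46 × 0.78 = 0.1594
  σ(Item 1,Item 3) = 0.31 × 1.46 × 1.01 = 0.4571
  σ(Item 1,Item 4) = 0.21 × 1.46 × 1.10 = 0.3373
  σ(Item 2,Item 3) = 0.13 × 0.78 × 1.01 = 0.1024
  σ(Item 2,Item 4) = 0.14 × 0.78 × 1.10 = 0.1201
  σ(Item 3,Item 4) = 0.25 × 1.01 × 1.10 = 0.2778
σ²_T = Σσ²ᵢ + 2·Σσ_ij = 4.9701 + 2 × 1.4541 = 7.8783
α = (4/3)·(1 − 4.9701/7.8783) = 0.492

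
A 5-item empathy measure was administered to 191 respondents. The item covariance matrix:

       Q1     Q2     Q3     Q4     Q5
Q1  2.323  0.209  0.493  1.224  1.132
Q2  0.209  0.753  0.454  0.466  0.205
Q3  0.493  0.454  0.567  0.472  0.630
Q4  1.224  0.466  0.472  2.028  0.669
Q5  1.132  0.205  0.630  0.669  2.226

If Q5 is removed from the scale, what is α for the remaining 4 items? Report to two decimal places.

Remaining items: Q1, Q2, Q3, Q4 (k = 4).
ΣVar(i) = 2.323 + 0.753 + 0.567 + 2.028 = 5.671
σ²_total = 5.671 + 2 × 3.318 = 12.307
α (item deleted) = (4/3)·(1 − 5.671/12.307) = 0.72

α = 0.72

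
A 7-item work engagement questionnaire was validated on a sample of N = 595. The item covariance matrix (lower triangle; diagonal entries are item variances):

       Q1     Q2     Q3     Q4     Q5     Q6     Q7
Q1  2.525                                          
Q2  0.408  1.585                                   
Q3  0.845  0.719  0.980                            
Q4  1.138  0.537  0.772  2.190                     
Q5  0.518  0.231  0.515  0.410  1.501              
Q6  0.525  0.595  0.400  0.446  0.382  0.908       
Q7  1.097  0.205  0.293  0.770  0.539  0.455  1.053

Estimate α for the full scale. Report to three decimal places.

ΣVar(i) = 2.525 + 1.585 + 0.980 + 2.190 + 1.501 + 0.908 + 1.053 = 10.742
Sum of the distinct covariances = 11.800
σ²_total = 10.742 + 2 × 11.800 = 34.342
α = (k/(k−1))·(1 − ΣVar(i)/σ²_total) = (7/6)·(1 − 10.742/34.342) = 0.802

α = 0.802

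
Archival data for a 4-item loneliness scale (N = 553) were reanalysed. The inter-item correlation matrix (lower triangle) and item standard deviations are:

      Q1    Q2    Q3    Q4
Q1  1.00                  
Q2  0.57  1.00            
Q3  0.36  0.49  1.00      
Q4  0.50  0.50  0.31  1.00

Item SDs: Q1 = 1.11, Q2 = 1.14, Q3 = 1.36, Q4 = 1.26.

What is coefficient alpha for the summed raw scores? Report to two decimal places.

coefficient alpha = 0.76

Σσ²ᵢ = 1.11² + 1.14² + 1.36² + 1.26² = 5.9689
Covariances σ_ij = r_ij · s_i · s_j:
  σ(Q1,Q2) = 0.57 × 1.11 × 1.14 = 0.7213
  σ(Q1,Q3) = 0.36 × 1.11 × 1.36 = 0.5435
  σ(Q1,Q4) = 0.50 × 1.11 × 1.26 = 0.6993
  σ(Q2,Q3) = 0.49 × 1.14 × 1.36 = 0.7597
  σ(Q2,Q4) = 0.50 × 1.14 × 1.26 = 0.7182
  σ(Q3,Q4) = 0.31 × 1.36 × 1.26 = 0.5312
σ²_T = Σσ²ᵢ + 2·Σσ_ij = 5.9689 + 2 × 3.9732 = 13.9153
α = (4/3)·(1 − 5.9689/13.9153) = 0.76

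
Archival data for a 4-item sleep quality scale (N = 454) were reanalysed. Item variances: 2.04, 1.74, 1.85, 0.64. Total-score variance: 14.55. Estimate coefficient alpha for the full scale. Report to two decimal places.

Σσ²ᵢ = 2.04 + 1.74 + 1.85 + 0.64 = 6.27
α = (k/(k−1))·(1 − Σσ²ᵢ/σ²_total) = (4/3)·(1 − 6.27/14.55) = 0.76

α = 0.76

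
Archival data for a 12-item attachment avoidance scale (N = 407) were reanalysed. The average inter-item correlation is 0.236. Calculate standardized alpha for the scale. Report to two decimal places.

α = 0.79

Standardized α = k·r̄ / (1 + (k−1)·r̄) = 12 × 0.236 / (1 + 11 × 0.236)
  = 2.8320 / 3.5960 = 0.79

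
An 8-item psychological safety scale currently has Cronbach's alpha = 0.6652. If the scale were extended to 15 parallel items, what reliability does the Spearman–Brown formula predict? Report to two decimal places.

predicted reliability = 0.79

Length factor m = 15/8 = 1.8750
α' = m·α / (1 + (m−1)·α)
   = 15/8 × 0.6652 / (1 + (15/8 − 1) × 0.6652)
   = 1.2472 / 1.5820 = 0.79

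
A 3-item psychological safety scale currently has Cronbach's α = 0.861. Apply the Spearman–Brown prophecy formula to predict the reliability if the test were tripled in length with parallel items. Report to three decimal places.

predicted reliability = 0.949

Length factor m = 3
α' = m·α / (1 + (m−1)·α)
   = 3 × 0.861 / (1 + (3 − 1) × 0.861)
   = 2.5830 / 2.7220 = 0.949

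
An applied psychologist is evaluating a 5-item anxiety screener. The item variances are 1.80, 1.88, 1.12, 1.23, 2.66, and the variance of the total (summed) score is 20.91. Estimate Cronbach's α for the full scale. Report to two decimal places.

Σσ²ᵢ = 1.80 + 1.88 + 1.12 + 1.23 + 2.66 = 8.69
α = (k/(k−1))·(1 − Σσ²ᵢ/σ²_total) = (5/4)·(1 − 8.69/20.91) = 0.73

α = 0.73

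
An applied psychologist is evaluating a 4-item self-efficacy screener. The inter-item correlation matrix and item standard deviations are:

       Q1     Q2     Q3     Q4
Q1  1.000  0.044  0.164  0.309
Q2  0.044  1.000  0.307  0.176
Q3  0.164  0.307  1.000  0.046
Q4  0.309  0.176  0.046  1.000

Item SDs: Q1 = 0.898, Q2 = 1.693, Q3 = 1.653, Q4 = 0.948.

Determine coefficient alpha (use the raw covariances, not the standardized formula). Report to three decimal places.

α = 0.438

Σσ²ᵢ = 0.898² + 1.693² + 1.653² + 0.948² = 7.3038
Covariances σ_ij = r_ij · s_i · s_j:
  σ(Q1,Q2) = 0.044 × 0.898 × 1.693 = 0.0669
  σ(Q1,Q3) = 0.164 × 0.898 × 1.653 = 0.2434
  σ(Q1,Q4) = 0.309 × 0.898 × 0.948 = 0.2631
  σ(Q2,Q3) = 0.307 × 1.693 × 1.653 = 0.8591
  σ(Q2,Q4) = 0.176 × 1.693 × 0.948 = 0.2825
  σ(Q3,Q4) = 0.046 × 1.653 × 0.948 = 0.0721
σ²_T = Σσ²ᵢ + 2·Σσ_ij = 7.3038 + 2 × 1.7871 = 10.8780
α = (4/3)·(1 − 7.3038/10.8780) = 0.438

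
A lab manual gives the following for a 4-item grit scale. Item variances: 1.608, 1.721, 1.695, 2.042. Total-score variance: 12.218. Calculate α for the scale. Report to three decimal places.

α = 0.562

Σσᵢ² = 1.608 + 1.721 + 1.695 + 2.042 = 7.066
α = (k/(k−1))·(1 − Σσᵢ²/σ²_total) = (4/3)·(1 − 7.066/12.218) = 0.562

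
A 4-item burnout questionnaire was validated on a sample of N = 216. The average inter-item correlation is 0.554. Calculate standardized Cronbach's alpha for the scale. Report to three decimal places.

standardized Cronbach's alpha = 0.832

Standardized α = k·r̄ / (1 + (k−1)·r̄) = 4 × 0.554 / (1 + 3 × 0.554)
  = 2.2160 / 2.6620 = 0.832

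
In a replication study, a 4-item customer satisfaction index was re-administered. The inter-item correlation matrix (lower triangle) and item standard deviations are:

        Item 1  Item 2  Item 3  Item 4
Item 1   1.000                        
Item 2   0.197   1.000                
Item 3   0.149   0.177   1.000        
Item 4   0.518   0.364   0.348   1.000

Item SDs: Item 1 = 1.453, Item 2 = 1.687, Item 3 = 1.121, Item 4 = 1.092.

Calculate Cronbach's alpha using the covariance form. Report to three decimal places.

Σσ²ᵢ = 1.453² + 1.687² + 1.121² + 1.092² = 7.4063
Covariances σ_ij = r_ij · s_i · s_j:
  σ(Item 1,Item 2) = 0.197 × 1.453 × 1.687 = 0.4829
  σ(Item 1,Item 3) = 0.149 × 1.453 × 1.121 = 0.2427
  σ(Item 1,Item 4) = 0.518 × 1.453 × 1.092 = 0.8219
  σ(Item 2,Item 3) = 0.177 × 1.687 × 1.121 = 0.3347
  σ(Item 2,Item 4) = 0.364 × 1.687 × 1.092 = 0.6706
  σ(Item 3,Item 4) = 0.348 × 1.121 × 1.092 = 0.4260
σ²_T = Σσ²ᵢ + 2·Σσ_ij = 7.4063 + 2 × 2.9788 = 13.3639
α = (4/3)·(1 − 7.4063/13.3639) = 0.594

α = 0.594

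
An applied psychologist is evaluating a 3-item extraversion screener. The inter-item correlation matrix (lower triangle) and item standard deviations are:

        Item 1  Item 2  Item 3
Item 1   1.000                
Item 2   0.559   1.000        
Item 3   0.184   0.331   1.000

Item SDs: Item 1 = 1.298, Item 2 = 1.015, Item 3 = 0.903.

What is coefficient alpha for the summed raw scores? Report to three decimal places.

α = 0.623

Σσ²ᵢ = 1.298² + 1.015² + 0.903² = 3.5304
Covariances σ_ij = r_ij · s_i · s_j:
  σ(Item 1,Item 2) = 0.559 × 1.298 × 1.015 = 0.7365
  σ(Item 1,Item 3) = 0.184 × 1.298 × 0.903 = 0.2157
  σ(Item 2,Item 3) = 0.331 × 1.015 × 0.903 = 0.3034
σ²_T = Σσ²ᵢ + 2·Σσ_ij = 3.5304 + 2 × 1.2556 = 6.0416
α = (3/2)·(1 − 3.5304/6.0416) = 0.623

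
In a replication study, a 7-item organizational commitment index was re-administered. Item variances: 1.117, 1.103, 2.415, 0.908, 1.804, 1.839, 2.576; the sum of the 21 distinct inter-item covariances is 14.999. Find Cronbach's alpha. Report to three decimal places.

Σσᵢ² = 1.117 + 1.103 + 2.415 + 0.908 + 1.804 + 1.839 + 2.576 = 11.762
Sum of distinct covariances = 14.999
σ²_total = Σσᵢ² + 2·Σcov = 11.762 + 2 × 14.999 = 41.760
α = (7/6)·(1 − 11.762/41.760) = 0.838

Cronbach's alpha = 0.838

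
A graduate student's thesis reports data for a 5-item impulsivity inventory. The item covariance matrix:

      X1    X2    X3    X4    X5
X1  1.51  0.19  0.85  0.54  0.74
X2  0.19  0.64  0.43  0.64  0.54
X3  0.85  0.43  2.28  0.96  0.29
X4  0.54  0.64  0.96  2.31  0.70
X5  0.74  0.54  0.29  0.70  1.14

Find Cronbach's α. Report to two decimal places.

sum of item variances = 1.51 + 0.64 + 2.28 + 2.31 + 1.14 = 7.88
Sum of off-diagonal covariances = 5.88
σ²_T = 7.88 + 2 × 5.88 = 19.64
α = (k/(k−1))·(1 − sum of item variances/σ²_T) = (5/4)·(1 − 7.88/19.64) = 0.75

α = 0.75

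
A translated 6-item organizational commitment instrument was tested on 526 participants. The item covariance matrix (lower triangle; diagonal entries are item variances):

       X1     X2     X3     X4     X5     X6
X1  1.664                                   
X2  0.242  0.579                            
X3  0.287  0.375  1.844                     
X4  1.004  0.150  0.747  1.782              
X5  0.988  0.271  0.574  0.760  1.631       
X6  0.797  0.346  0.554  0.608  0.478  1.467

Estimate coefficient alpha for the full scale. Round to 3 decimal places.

ΣVar(i) = 1.664 + 0.579 + 1.844 + 1.782 + 1.631 + 1.467 = 8.967
Sum of off-diagonal covariances = 8.181
Var(T) = 8.967 + 2 × 8.181 = 25.329
α = (k/(k−1))·(1 − ΣVar(i)/Var(T)) = (6/5)·(1 − 8.967/25.329) = 0.775

coefficient alpha = 0.775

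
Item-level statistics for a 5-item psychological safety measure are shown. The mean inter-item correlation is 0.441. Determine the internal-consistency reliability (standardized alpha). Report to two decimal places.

α = 0.80

Standardized α = k·r̄ / (1 + (k−1)·r̄) = 5 × 0.441 / (1 + 4 × 0.441)
  = 2.2050 / 2.7640 = 0.80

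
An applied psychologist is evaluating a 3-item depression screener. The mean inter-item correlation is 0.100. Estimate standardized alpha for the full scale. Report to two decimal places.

α = 0.25

Standardized α = k·r̄ / (1 + (k−1)·r̄) = 3 × 0.100 / (1 + 2 × 0.100)
  = 0.3000 / 1.2000 = 0.25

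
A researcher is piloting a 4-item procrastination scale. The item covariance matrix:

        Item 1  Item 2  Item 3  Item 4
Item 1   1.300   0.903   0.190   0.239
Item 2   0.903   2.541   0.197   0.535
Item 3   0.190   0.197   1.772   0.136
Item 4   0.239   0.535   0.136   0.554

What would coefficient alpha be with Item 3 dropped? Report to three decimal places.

Remaining items: Item 1, Item 2, Item 4 (k = 3).
ΣVar(i) = 1.300 + 2.541 + 0.554 = 4.395
σ²_total = 4.395 + 2 × 1.677 = 7.749
α (item deleted) = (3/2)·(1 − 4.395/7.749) = 0.649

α = 0.649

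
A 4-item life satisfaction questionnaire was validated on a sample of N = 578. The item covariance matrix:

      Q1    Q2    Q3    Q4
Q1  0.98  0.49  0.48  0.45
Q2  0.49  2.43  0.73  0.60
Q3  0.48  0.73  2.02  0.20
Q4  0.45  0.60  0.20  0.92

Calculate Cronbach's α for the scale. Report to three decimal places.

ΣVar(i) = 0.98 + 2.43 + 2.02 + 0.92 = 6.35
Σ_{i<j} σ_ij = 2.95
σ²_total = 6.35 + 2 × 2.95 = 12.25
α = (k/(k−1))·(1 − ΣVar(i)/σ²_total) = (4/3)·(1 − 6.35/12.25) = 0.642

Cronbach's α = 0.642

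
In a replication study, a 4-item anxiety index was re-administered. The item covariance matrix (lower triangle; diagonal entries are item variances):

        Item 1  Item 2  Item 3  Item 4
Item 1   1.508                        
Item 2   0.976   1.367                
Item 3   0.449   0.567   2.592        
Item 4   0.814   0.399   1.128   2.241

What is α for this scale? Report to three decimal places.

Σσᵢ² = 1.508 + 1.367 + 2.592 + 2.241 = 7.708
Sum of the distinct covariances = 4.333
σ²_total = 7.708 + 2 × 4.333 = 16.374
α = (k/(k−1))·(1 − Σσᵢ²/σ²_total) = (4/3)·(1 − 7.708/16.374) = 0.706

α = 0.706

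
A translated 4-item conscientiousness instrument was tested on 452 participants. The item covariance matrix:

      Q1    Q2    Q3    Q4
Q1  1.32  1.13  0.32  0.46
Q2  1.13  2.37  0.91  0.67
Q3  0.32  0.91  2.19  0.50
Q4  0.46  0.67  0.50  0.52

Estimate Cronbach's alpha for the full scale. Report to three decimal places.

sum of item variances = 1.32 + 2.37 + 2.19 + 0.52 = 6.40
Sum of off-diagonal covariances = 3.99
σ²_total = 6.40 + 2 × 3.99 = 14.38
α = (k/(k−1))·(1 − sum of item variances/σ²_total) = (4/3)·(1 − 6.40/14.38) = 0.740

α = 0.740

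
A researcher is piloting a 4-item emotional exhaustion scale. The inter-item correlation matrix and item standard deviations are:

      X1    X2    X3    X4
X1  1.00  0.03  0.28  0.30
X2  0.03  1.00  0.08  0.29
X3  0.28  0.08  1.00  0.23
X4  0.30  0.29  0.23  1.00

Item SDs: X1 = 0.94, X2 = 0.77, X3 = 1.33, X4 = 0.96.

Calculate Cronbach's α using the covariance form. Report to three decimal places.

Σσ²ᵢ = 0.94² + 0.77² + 1.33² + 0.96² = 4.1670
Covariances σ_ij = r_ij · s_i · s_j:
  σ(X1,X2) = 0.03 × 0.94 × 0.77 = 0.0217
  σ(X1,X3) = 0.28 × 0.94 × 1.33 = 0.3501
  σ(X1,X4) = 0.30 × 0.94 × 0.96 = 0.2707
  σ(X2,X3) = 0.08 × 0.77 × 1.33 = 0.0819
  σ(X2,X4) = 0.29 × 0.77 × 0.96 = 0.2144
  σ(X3,X4) = 0.23 × 1.33 × 0.96 = 0.2937
σ²_T = Σσ²ᵢ + 2·Σσ_ij = 4.1670 + 2 × 1.2325 = 6.6320
α = (4/3)·(1 − 4.1670/6.6320) = 0.496

Cronbach's α = 0.496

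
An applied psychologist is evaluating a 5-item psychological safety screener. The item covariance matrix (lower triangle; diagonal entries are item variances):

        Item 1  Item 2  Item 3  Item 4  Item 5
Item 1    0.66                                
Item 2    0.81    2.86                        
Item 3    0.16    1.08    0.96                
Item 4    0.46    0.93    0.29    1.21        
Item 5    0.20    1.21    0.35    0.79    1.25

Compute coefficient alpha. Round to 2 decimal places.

Σσ²ᵢ = 0.66 + 2.86 + 0.96 + 1.21 + 1.25 = 6.94
Sum of the distinct covariances = 6.28
Var(T) = 6.94 + 2 × 6.28 = 19.50
α = (k/(k−1))·(1 − Σσ²ᵢ/Var(T)) = (5/4)·(1 − 6.94/19.50) = 0.81

α = 0.81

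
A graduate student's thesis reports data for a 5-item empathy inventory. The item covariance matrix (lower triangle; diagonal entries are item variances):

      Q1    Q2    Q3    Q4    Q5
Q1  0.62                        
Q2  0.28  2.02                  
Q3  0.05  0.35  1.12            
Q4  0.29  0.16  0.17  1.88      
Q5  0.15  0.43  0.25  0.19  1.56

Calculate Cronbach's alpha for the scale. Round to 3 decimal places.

Cronbach's alpha = 0.490

Σσ²ᵢ = 0.62 + 2.02 + 1.12 + 1.88 + 1.56 = 7.20
Σ_{i<j} σ_ij = 2.32
σ²_T = 7.20 + 2 × 2.32 = 11.84
α = (k/(k−1))·(1 − Σσ²ᵢ/σ²_T) = (5/4)·(1 − 7.20/11.84) = 0.490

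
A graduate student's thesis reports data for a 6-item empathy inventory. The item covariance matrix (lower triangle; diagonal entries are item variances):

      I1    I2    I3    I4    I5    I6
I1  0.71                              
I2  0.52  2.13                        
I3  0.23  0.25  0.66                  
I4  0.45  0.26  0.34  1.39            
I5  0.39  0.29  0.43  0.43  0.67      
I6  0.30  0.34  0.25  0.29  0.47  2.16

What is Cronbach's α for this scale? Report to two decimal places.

Σσᵢ² = 0.71 + 2.13 + 0.66 + 1.39 + 0.67 + 2.16 = 7.72
Sum of off-diagonal covariances = 5.24
σ²_T = 7.72 + 2 × 5.24 = 18.20
α = (k/(k−1))·(1 − Σσᵢ²/σ²_T) = (6/5)·(1 − 7.72/18.20) = 0.69

Cronbach's α = 0.69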